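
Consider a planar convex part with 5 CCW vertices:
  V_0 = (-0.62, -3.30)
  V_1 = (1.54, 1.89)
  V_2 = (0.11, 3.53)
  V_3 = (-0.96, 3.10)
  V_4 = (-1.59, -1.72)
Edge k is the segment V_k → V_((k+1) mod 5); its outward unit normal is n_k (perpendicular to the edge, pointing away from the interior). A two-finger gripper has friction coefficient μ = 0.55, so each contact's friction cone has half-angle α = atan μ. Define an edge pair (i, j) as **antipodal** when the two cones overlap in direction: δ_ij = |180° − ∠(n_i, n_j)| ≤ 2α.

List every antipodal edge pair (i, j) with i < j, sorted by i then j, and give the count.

α = atan 0.55 = 28.81°;  2α = 57.62°
n_0 = (+0.9232, -0.3842)
n_1 = (+0.7537, +0.6572)
n_2 = (-0.3729, +0.9279)
n_3 = (-0.9916, +0.1296)
n_4 = (-0.8522, -0.5232)
  (0,1): δ = 116.32°  ·
  (0,2): δ = 45.51°  ✓
  (0,3): δ = 15.15°  ✓
  (0,4): δ = 54.14°  ✓
  (1,2): δ = 109.19°  ·
  (1,3): δ = 48.53°  ✓
  (1,4): δ = 9.54°  ✓
  (2,3): δ = 119.34°  ·
  (2,4): δ = 80.35°  ·
  (3,4): δ = 141.01°  ·
antipodal pairs: 5

count = 5; pairs: (0,2), (0,3), (0,4), (1,3), (1,4)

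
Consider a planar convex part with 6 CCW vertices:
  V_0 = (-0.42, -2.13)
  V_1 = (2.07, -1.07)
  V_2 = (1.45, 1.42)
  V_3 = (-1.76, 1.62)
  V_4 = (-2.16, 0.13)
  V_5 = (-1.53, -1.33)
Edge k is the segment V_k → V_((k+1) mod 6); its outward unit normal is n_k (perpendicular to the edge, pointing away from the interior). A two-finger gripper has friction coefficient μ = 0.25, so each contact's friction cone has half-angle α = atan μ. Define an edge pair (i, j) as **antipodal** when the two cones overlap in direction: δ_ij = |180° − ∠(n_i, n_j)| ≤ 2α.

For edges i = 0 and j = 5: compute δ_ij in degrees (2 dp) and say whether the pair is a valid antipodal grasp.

δ = 121.16°, invalid

α = atan 0.25 = 14.04°;  2α = 28.07°
edge 0: e_0 = (+2.49, +1.06);  n_0 = (+0.3917, -0.9201)
edge 5: e_5 = (+1.11, -0.80);  n_5 = (-0.5847, -0.8113)
∠(n_0, n_5) = 58.84°
δ = |180° − 58.84°| = 121.16°
121.16° > 2α = 28.07°  →  invalid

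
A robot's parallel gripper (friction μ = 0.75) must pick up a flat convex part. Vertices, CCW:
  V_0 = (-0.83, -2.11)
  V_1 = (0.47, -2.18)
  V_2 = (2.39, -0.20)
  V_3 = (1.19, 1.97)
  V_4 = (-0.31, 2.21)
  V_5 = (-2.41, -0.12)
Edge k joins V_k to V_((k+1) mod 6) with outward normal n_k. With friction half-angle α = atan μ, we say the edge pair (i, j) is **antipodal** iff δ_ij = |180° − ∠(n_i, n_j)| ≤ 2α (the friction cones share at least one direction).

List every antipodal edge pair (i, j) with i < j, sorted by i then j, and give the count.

count = 8; pairs: (0,2), (0,3), (0,4), (1,3), (1,4), (2,4), (2,5), (3,5)

α = atan 0.75 = 36.87°;  2α = 73.74°
n_0 = (-0.0538, -0.9986)
n_1 = (+0.7179, -0.6961)
n_2 = (+0.8751, +0.4839)
n_3 = (+0.1580, +0.9874)
n_4 = (-0.7428, +0.6695)
n_5 = (-0.7832, -0.6218)
  (0,1): δ = 131.04°  ·
  (0,2): δ = 57.98°  ✓
  (0,3): δ = 6.01°  ✓
  (0,4): δ = 51.05°  ✓
  (0,5): δ = 131.53°  ·
  (1,2): δ = 106.94°  ·
  (1,3): δ = 54.97°  ✓
  (1,4): δ = 2.09°  ✓
  (1,5): δ = 82.57°  ·
  (2,3): δ = 128.03°  ·
  (2,4): δ = 70.97°  ✓
  (2,5): δ = 9.51°  ✓
  (3,4): δ = 122.94°  ·
  (3,5): δ = 42.46°  ✓
  (4,5): δ = 99.52°  ·
antipodal pairs: 8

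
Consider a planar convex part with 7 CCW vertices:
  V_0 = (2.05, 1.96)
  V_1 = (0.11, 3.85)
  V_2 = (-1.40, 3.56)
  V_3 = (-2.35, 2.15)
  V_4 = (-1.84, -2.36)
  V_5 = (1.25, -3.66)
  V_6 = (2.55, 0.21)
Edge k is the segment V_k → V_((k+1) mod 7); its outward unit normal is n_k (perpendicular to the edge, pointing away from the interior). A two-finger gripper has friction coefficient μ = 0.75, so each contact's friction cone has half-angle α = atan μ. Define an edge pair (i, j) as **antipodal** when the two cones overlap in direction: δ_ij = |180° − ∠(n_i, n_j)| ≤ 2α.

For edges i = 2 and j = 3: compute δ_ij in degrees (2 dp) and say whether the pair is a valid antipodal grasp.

δ = 139.58°, invalid

α = atan 0.75 = 36.87°;  2α = 73.74°
edge 2: e_2 = (-0.95, -1.41);  n_2 = (-0.8293, +0.5588)
edge 3: e_3 = (+0.51, -4.51);  n_3 = (-0.9937, -0.1124)
∠(n_2, n_3) = 40.42°
δ = |180° − 40.42°| = 139.58°
139.58° > 2α = 73.74°  →  invalid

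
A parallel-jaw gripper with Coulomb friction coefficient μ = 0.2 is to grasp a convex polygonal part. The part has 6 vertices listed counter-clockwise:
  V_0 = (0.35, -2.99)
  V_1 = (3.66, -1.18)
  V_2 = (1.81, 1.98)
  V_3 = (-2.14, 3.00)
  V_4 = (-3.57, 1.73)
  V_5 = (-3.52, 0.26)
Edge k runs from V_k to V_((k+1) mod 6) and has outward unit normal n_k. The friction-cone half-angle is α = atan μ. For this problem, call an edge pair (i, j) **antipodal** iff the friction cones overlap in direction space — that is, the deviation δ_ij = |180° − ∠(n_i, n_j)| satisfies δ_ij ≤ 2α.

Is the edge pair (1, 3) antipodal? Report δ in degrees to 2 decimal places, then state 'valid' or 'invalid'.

δ = 78.74°, invalid

α = atan 0.2 = 11.31°;  2α = 22.62°
edge 1: e_1 = (-1.85, +3.16);  n_1 = (+0.8630, +0.5052)
edge 3: e_3 = (-1.43, -1.27);  n_3 = (-0.6640, +0.7477)
∠(n_1, n_3) = 101.26°
δ = |180° − 101.26°| = 78.74°
78.74° > 2α = 22.62°  →  invalid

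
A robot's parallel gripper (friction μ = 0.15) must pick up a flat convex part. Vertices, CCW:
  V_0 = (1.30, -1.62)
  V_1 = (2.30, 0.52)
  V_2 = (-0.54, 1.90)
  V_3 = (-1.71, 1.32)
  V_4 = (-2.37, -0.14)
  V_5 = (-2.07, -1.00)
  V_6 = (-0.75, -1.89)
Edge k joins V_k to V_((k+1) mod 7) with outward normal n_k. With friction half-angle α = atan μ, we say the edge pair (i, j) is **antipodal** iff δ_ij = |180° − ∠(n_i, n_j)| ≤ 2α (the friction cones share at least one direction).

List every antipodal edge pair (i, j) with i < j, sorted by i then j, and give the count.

count = 2; pairs: (0,3), (1,5)

α = atan 0.15 = 8.53°;  2α = 17.06°
n_0 = (+0.9060, -0.4233)
n_1 = (+0.4371, +0.8994)
n_2 = (-0.4441, +0.8960)
n_3 = (-0.9112, +0.4119)
n_4 = (-0.9442, -0.3294)
n_5 = (-0.5590, -0.8291)
n_6 = (+0.1306, -0.9914)
  (0,1): δ = 90.87°  ·
  (0,2): δ = 38.58°  ·
  (0,3): δ = 0.72°  ✓
  (0,4): δ = 44.28°  ·
  (0,5): δ = 81.06°  ·
  (0,6): δ = 122.55°  ·
  (1,2): δ = 127.72°  ·
  (1,3): δ = 88.41°  ·
  (1,4): δ = 44.85°  ·
  (1,5): δ = 8.07°  ✓
  (1,6): δ = 33.42°  ·
  (2,3): δ = 140.69°  ·
  (2,4): δ = 97.14°  ·
  (2,5): δ = 60.36°  ·
  (2,6): δ = 18.87°  ·
  (3,4): δ = 136.44°  ·
  (3,5): δ = 99.66°  ·
  (3,6): δ = 58.17°  ·
  (4,5): δ = 143.22°  ·
  (4,6): δ = 101.73°  ·
  (5,6): δ = 138.51°  ·
antipodal pairs: 2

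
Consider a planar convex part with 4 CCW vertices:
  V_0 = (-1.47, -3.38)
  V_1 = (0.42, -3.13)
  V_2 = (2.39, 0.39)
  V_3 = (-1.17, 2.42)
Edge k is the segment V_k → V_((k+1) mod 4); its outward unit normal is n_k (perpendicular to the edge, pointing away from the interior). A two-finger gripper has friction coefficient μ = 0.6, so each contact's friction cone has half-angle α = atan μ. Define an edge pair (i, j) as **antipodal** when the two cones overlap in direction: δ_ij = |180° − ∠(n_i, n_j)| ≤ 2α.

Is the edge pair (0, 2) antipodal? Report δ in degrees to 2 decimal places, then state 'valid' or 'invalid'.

α = atan 0.6 = 30.96°;  2α = 61.93°
edge 0: e_0 = (+1.89, +0.25);  n_0 = (+0.1311, -0.9914)
edge 2: e_2 = (-3.56, +2.03);  n_2 = (+0.4954, +0.8687)
∠(n_0, n_2) = 142.77°
δ = |180° − 142.77°| = 37.23°
37.23° ≤ 2α = 61.93°  →  valid

δ = 37.23°, valid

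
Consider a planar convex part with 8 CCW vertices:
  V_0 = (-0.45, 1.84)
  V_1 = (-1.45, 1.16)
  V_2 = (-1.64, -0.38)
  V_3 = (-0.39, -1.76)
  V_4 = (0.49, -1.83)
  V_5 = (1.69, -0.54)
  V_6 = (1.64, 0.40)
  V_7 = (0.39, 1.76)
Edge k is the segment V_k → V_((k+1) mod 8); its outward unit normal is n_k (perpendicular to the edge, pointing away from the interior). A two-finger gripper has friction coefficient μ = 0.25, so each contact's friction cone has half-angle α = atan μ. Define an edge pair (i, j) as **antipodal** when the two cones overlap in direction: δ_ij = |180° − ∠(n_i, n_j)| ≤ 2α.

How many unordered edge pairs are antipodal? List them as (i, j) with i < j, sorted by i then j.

α = atan 0.25 = 14.04°;  2α = 28.07°
n_0 = (-0.5623, +0.8269)
n_1 = (-0.9925, +0.1224)
n_2 = (-0.7412, -0.6713)
n_3 = (-0.0793, -0.9969)
n_4 = (+0.7322, -0.6811)
n_5 = (+0.9986, +0.0531)
n_6 = (+0.7363, +0.6767)
n_7 = (+0.0948, +0.9955)
  (0,1): δ = 131.25°  ·
  (0,2): δ = 82.05°  ·
  (0,3): δ = 38.76°  ·
  (0,4): δ = 12.85°  ✓
  (0,5): δ = 58.83°  ·
  (0,6): δ = 98.37°  ·
  (0,7): δ = 140.34°  ·
  (1,2): δ = 130.80°  ·
  (1,3): δ = 87.51°  ·
  (1,4): δ = 35.90°  ·
  (1,5): δ = 10.08°  ✓
  (1,6): δ = 49.62°  ·
  (1,7): δ = 91.59°  ·
  (2,3): δ = 136.72°  ·
  (2,4): δ = 85.10°  ·
  (2,5): δ = 39.13°  ·
  (2,6): δ = 0.42°  ✓
  (2,7): δ = 42.39°  ·
  (3,4): δ = 128.38°  ·
  (3,5): δ = 82.41°  ·
  (3,6): δ = 42.87°  ·
  (3,7): δ = 0.89°  ✓
  (4,5): δ = 134.03°  ·
  (4,6): δ = 94.48°  ·
  (4,7): δ = 52.51°  ·
  (5,6): δ = 140.46°  ·
  (5,7): δ = 98.49°  ·
  (6,7): δ = 138.03°  ·
antipodal pairs: 4

count = 4; pairs: (0,4), (1,5), (2,6), (3,7)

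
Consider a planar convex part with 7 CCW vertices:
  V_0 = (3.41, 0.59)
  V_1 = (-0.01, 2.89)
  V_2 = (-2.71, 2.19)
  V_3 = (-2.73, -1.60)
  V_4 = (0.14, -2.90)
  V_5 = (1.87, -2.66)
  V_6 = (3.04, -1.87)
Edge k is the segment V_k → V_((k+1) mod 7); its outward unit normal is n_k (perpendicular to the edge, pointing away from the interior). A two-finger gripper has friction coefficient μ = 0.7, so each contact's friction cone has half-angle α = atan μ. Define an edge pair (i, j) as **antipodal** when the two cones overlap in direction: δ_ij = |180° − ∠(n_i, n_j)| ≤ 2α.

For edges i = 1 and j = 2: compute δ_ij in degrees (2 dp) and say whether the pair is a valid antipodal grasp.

α = atan 0.7 = 34.99°;  2α = 69.98°
edge 1: e_1 = (-2.70, -0.70);  n_1 = (-0.2510, +0.9680)
edge 2: e_2 = (-0.02, -3.79);  n_2 = (-1.0000, +0.0053)
∠(n_1, n_2) = 75.16°
δ = |180° − 75.16°| = 104.84°
104.84° > 2α = 69.98°  →  invalid

δ = 104.84°, invalid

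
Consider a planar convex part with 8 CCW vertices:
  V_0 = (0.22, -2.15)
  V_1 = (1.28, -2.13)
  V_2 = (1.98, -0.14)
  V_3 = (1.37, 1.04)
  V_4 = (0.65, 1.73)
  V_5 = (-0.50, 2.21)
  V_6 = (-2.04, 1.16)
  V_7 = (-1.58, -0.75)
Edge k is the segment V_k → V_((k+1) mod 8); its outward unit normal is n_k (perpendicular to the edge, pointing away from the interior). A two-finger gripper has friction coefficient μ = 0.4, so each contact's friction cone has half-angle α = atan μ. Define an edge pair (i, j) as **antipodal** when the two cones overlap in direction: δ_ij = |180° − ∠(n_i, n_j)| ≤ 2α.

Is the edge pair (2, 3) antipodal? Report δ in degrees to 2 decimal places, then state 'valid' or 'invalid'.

δ = 161.12°, invalid

α = atan 0.4 = 21.80°;  2α = 43.60°
edge 2: e_2 = (-0.61, +1.18);  n_2 = (+0.8883, +0.4592)
edge 3: e_3 = (-0.72, +0.69);  n_3 = (+0.6919, +0.7220)
∠(n_2, n_3) = 18.88°
δ = |180° − 18.88°| = 161.12°
161.12° > 2α = 43.60°  →  invalid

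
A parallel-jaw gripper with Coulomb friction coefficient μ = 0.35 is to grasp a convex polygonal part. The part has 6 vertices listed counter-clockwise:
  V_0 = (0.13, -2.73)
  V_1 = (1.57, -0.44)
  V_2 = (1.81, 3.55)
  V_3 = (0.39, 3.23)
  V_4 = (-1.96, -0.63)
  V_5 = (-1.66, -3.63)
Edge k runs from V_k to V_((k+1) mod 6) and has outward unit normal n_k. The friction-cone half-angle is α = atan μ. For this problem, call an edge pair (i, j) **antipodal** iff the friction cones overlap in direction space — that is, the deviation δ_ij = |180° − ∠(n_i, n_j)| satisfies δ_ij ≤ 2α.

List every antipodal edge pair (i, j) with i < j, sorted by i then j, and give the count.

count = 6; pairs: (0,3), (0,4), (1,3), (1,4), (2,5), (3,5)

α = atan 0.35 = 19.29°;  2α = 38.58°
n_0 = (+0.8465, -0.5323)
n_1 = (+0.9982, -0.0600)
n_2 = (-0.2198, +0.9755)
n_3 = (-0.8542, +0.5200)
n_4 = (-0.9950, -0.0995)
n_5 = (+0.4492, -0.8934)
  (0,1): δ = 151.28°  ·
  (0,2): δ = 45.14°  ·
  (0,3): δ = 0.83°  ✓
  (0,4): δ = 37.87°  ✓
  (0,5): δ = 148.86°  ·
  (1,2): δ = 73.86°  ·
  (1,3): δ = 27.89°  ✓
  (1,4): δ = 9.15°  ✓
  (1,5): δ = 120.14°  ·
  (2,3): δ = 134.03°  ·
  (2,4): δ = 96.99°  ·
  (2,5): δ = 13.99°  ✓
  (3,4): δ = 142.96°  ·
  (3,5): δ = 31.97°  ✓
  (4,5): δ = 69.02°  ·
antipodal pairs: 6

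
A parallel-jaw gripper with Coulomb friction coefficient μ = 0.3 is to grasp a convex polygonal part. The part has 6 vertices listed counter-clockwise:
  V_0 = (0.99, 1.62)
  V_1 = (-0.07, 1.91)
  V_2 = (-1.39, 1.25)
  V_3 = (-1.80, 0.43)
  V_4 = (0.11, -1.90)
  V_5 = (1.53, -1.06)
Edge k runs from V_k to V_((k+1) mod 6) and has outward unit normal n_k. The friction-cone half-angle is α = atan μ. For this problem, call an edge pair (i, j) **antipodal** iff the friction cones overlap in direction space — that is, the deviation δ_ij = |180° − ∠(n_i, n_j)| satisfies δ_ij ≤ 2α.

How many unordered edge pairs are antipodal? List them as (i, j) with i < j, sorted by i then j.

α = atan 0.3 = 16.70°;  2α = 33.40°
n_0 = (+0.2639, +0.9646)
n_1 = (-0.4472, +0.8944)
n_2 = (-0.8944, +0.4472)
n_3 = (-0.7734, -0.6340)
n_4 = (+0.5091, -0.8607)
n_5 = (+0.9803, +0.1975)
  (0,1): δ = 138.13°  ·
  (0,2): δ = 101.26°  ·
  (0,3): δ = 35.36°  ·
  (0,4): δ = 45.91°  ·
  (0,5): δ = 116.69°  ·
  (1,2): δ = 143.13°  ·
  (1,3): δ = 77.22°  ·
  (1,4): δ = 4.04°  ✓
  (1,5): δ = 74.83°  ·
  (2,3): δ = 114.09°  ·
  (2,4): δ = 32.83°  ✓
  (2,5): δ = 37.96°  ·
  (3,4): δ = 98.74°  ·
  (3,5): δ = 27.95°  ✓
  (4,5): δ = 109.21°  ·
antipodal pairs: 3

count = 3; pairs: (1,4), (2,4), (3,5)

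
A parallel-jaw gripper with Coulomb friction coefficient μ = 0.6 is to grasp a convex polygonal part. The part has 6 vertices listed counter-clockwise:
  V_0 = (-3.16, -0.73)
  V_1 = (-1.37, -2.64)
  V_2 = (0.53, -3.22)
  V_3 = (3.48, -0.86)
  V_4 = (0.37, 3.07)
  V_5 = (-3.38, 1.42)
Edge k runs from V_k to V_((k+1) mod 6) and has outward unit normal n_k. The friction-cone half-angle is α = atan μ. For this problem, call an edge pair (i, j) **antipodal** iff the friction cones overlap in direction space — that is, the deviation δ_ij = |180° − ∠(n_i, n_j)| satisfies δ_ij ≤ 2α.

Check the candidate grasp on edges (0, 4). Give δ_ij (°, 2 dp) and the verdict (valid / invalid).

δ = 70.61°, invalid

α = atan 0.6 = 30.96°;  2α = 61.93°
edge 0: e_0 = (+1.79, -1.91);  n_0 = (-0.7297, -0.6838)
edge 4: e_4 = (-3.75, -1.65);  n_4 = (-0.4027, +0.9153)
∠(n_0, n_4) = 109.39°
δ = |180° − 109.39°| = 70.61°
70.61° > 2α = 61.93°  →  invalid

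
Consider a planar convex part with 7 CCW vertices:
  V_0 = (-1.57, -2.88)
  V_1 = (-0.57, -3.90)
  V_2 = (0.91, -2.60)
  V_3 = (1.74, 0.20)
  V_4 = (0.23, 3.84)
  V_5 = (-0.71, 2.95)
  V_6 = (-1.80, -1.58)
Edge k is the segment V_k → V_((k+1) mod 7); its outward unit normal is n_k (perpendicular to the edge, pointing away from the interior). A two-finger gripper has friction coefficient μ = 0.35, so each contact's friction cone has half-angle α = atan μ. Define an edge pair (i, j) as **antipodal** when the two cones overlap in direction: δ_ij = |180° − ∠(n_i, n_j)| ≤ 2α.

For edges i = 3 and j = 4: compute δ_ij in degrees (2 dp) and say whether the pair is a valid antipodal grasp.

δ = 69.10°, invalid

α = atan 0.35 = 19.29°;  2α = 38.58°
edge 3: e_3 = (-1.51, +3.64);  n_3 = (+0.9237, +0.3832)
edge 4: e_4 = (-0.94, -0.89);  n_4 = (-0.6875, +0.7262)
∠(n_3, n_4) = 110.90°
δ = |180° − 110.90°| = 69.10°
69.10° > 2α = 38.58°  →  invalid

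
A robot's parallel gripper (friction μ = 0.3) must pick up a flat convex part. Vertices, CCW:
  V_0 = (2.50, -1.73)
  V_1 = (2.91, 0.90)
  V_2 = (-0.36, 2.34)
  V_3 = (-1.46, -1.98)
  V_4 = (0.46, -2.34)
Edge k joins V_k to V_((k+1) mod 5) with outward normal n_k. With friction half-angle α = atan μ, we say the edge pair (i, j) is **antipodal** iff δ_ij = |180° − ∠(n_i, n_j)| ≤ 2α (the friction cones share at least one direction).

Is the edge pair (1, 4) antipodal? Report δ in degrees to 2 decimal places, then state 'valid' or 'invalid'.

α = atan 0.3 = 16.70°;  2α = 33.40°
edge 1: e_1 = (-3.27, +1.44);  n_1 = (+0.4030, +0.9152)
edge 4: e_4 = (+2.04, +0.61);  n_4 = (+0.2865, -0.9581)
∠(n_1, n_4) = 139.59°
δ = |180° − 139.59°| = 40.41°
40.41° > 2α = 33.40°  →  invalid

δ = 40.41°, invalid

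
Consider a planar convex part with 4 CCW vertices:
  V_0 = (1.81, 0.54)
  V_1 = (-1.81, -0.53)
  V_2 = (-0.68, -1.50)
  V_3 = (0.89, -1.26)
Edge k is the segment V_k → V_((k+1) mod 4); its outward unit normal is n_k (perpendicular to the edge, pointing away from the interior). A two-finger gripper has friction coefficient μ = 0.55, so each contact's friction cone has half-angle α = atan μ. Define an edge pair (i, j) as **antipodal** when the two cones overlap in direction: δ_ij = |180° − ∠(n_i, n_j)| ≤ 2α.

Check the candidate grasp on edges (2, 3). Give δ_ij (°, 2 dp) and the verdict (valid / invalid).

δ = 125.76°, invalid

α = atan 0.55 = 28.81°;  2α = 57.62°
edge 2: e_2 = (+1.57, +0.24);  n_2 = (+0.1511, -0.9885)
edge 3: e_3 = (+0.92, +1.80);  n_3 = (+0.8904, -0.4551)
∠(n_2, n_3) = 54.24°
δ = |180° − 54.24°| = 125.76°
125.76° > 2α = 57.62°  →  invalid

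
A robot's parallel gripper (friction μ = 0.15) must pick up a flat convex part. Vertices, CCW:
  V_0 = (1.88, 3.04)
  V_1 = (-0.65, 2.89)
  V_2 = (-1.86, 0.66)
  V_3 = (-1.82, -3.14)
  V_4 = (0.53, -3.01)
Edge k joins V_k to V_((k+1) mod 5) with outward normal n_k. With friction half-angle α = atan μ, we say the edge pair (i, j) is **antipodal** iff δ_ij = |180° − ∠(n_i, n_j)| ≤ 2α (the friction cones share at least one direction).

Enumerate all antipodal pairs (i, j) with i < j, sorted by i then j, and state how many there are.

count = 3; pairs: (0,3), (1,4), (2,4)

α = atan 0.15 = 8.53°;  2α = 17.06°
n_0 = (-0.0592, +0.9982)
n_1 = (-0.8789, +0.4769)
n_2 = (-0.9999, -0.0105)
n_3 = (+0.0552, -0.9985)
n_4 = (+0.9760, -0.2178)
  (0,1): δ = 121.88°  ·
  (0,2): δ = 92.79°  ·
  (0,3): δ = 0.23°  ✓
  (0,4): δ = 74.03°  ·
  (1,2): δ = 150.91°  ·
  (1,3): δ = 58.35°  ·
  (1,4): δ = 15.91°  ✓
  (2,3): δ = 87.44°  ·
  (2,4): δ = 13.18°  ✓
  (3,4): δ = 105.75°  ·
antipodal pairs: 3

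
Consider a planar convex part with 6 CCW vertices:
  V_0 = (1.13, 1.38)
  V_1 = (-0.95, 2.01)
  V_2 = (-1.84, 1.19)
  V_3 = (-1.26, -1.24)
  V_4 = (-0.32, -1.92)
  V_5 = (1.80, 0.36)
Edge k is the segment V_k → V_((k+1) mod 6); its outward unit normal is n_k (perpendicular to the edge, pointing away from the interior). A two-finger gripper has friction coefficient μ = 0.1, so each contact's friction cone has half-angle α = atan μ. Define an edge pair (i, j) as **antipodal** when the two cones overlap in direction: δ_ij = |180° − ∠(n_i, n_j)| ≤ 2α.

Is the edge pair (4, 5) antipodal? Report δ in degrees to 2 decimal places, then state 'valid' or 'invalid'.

α = atan 0.1 = 5.71°;  2α = 11.42°
edge 4: e_4 = (+2.12, +2.28);  n_4 = (+0.7323, -0.6809)
edge 5: e_5 = (-0.67, +1.02);  n_5 = (+0.8358, +0.5490)
∠(n_4, n_5) = 76.22°
δ = |180° − 76.22°| = 103.78°
103.78° > 2α = 11.42°  →  invalid

δ = 103.78°, invalid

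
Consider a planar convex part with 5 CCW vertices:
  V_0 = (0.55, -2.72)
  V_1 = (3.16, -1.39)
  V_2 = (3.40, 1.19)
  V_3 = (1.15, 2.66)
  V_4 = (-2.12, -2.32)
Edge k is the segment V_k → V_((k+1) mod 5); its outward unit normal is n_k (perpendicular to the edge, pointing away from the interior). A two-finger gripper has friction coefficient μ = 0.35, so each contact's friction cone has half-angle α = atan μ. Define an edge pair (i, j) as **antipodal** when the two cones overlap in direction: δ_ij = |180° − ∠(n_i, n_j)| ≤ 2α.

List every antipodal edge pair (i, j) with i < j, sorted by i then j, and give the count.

α = atan 0.35 = 19.29°;  2α = 38.58°
n_0 = (+0.4540, -0.8910)
n_1 = (+0.9957, -0.0926)
n_2 = (+0.5469, +0.8372)
n_3 = (-0.8359, +0.5489)
n_4 = (-0.1482, -0.9890)
  (0,1): δ = 122.32°  ·
  (0,2): δ = 60.16°  ·
  (0,3): δ = 29.71°  ✓
  (0,4): δ = 144.48°  ·
  (1,2): δ = 117.84°  ·
  (1,3): δ = 27.98°  ✓
  (1,4): δ = 86.79°  ·
  (2,3): δ = 90.13°  ·
  (2,4): δ = 24.64°  ✓
  (3,4): δ = 65.23°  ·
antipodal pairs: 3

count = 3; pairs: (0,3), (1,3), (2,4)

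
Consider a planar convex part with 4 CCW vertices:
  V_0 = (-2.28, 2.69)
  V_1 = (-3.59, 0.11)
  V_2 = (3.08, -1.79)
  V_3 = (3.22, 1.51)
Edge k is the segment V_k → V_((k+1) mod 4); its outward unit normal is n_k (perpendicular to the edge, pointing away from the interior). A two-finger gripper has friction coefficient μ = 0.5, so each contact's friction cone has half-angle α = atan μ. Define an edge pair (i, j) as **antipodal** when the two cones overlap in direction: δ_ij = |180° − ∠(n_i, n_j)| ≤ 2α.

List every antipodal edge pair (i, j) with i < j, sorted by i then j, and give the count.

count = 2; pairs: (0,2), (1,3)

α = atan 0.5 = 26.57°;  2α = 53.13°
n_0 = (-0.8916, +0.4527)
n_1 = (-0.2740, -0.9617)
n_2 = (+0.9991, -0.0424)
n_3 = (+0.2098, +0.9778)
  (0,1): δ = 78.98°  ·
  (0,2): δ = 24.49°  ✓
  (0,3): δ = 104.81°  ·
  (1,2): δ = 76.53°  ·
  (1,3): δ = 3.79°  ✓
  (2,3): δ = 99.68°  ·
antipodal pairs: 2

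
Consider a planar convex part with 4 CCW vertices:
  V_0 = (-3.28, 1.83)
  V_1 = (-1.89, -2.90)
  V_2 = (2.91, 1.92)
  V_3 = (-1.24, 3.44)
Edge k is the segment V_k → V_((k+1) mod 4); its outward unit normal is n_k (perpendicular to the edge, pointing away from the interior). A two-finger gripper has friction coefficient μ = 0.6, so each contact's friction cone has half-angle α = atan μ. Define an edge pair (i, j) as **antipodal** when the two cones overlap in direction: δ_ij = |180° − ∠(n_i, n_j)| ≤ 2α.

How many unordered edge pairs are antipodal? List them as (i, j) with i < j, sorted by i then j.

α = atan 0.6 = 30.96°;  2α = 61.93°
n_0 = (-0.9594, -0.2819)
n_1 = (+0.7086, -0.7056)
n_2 = (+0.3439, +0.9390)
n_3 = (-0.6195, +0.7850)
  (0,1): δ = 61.26°  ✓
  (0,2): δ = 53.51°  ✓
  (0,3): δ = 111.90°  ·
  (1,2): δ = 65.24°  ·
  (1,3): δ = 6.84°  ✓
  (2,3): δ = 121.60°  ·
antipodal pairs: 3

count = 3; pairs: (0,1), (0,2), (1,3)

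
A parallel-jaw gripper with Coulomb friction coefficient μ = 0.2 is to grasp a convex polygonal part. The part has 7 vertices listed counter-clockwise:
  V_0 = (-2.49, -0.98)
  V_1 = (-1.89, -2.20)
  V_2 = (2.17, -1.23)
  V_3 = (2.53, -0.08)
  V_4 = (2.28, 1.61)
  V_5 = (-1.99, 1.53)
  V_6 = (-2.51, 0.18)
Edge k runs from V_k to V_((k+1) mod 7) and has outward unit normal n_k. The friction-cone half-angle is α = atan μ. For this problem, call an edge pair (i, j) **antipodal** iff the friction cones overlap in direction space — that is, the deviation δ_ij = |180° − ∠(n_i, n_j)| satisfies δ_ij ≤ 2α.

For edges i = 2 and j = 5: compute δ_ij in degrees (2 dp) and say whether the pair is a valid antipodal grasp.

δ = 3.68°, valid

α = atan 0.2 = 11.31°;  2α = 22.62°
edge 2: e_2 = (+0.36, +1.15);  n_2 = (+0.9543, -0.2987)
edge 5: e_5 = (-0.52, -1.35);  n_5 = (-0.9332, +0.3594)
∠(n_2, n_5) = 176.32°
δ = |180° − 176.32°| = 3.68°
3.68° ≤ 2α = 22.62°  →  valid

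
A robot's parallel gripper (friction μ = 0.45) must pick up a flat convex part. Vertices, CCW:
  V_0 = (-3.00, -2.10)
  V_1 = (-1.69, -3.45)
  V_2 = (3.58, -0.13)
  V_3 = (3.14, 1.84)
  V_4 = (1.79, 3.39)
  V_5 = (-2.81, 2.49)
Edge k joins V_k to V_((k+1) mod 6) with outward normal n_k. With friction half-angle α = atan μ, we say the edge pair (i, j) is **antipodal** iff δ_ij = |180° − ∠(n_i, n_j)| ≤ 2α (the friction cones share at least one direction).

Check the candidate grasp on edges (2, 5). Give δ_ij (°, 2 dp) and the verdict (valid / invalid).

δ = 14.96°, valid

α = atan 0.45 = 24.23°;  2α = 48.46°
edge 2: e_2 = (-0.44, +1.97);  n_2 = (+0.9760, +0.2180)
edge 5: e_5 = (-0.19, -4.59);  n_5 = (-0.9991, +0.0414)
∠(n_2, n_5) = 165.04°
δ = |180° − 165.04°| = 14.96°
14.96° ≤ 2α = 48.46°  →  valid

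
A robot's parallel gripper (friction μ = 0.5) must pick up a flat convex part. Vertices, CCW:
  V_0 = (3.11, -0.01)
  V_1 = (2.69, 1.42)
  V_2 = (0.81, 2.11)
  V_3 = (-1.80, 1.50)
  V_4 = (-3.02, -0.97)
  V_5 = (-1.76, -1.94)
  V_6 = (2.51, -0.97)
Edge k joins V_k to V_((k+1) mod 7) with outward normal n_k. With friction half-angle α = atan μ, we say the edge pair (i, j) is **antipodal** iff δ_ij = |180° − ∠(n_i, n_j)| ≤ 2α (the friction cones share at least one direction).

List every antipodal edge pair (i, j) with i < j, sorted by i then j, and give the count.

count = 9; pairs: (0,3), (0,4), (1,4), (1,5), (2,4), (2,5), (2,6), (3,5), (3,6)

α = atan 0.5 = 26.57°;  2α = 53.13°
n_0 = (+0.9595, +0.2818)
n_1 = (+0.3445, +0.9388)
n_2 = (-0.2276, +0.9738)
n_3 = (-0.8966, +0.4429)
n_4 = (-0.6100, -0.7924)
n_5 = (+0.2215, -0.9752)
n_6 = (+0.8480, -0.5300)
  (0,1): δ = 126.52°  ·
  (0,2): δ = 93.21°  ·
  (0,3): δ = 42.65°  ✓
  (0,4): δ = 36.04°  ✓
  (0,5): δ = 86.43°  ·
  (0,6): δ = 131.63°  ·
  (1,2): δ = 146.69°  ·
  (1,3): δ = 96.13°  ·
  (1,4): δ = 17.44°  ✓
  (1,5): δ = 32.95°  ✓
  (1,6): δ = 78.15°  ·
  (2,3): δ = 129.44°  ·
  (2,4): δ = 50.75°  ✓
  (2,5): δ = 0.36°  ✓
  (2,6): δ = 44.84°  ✓
  (3,4): δ = 101.30°  ·
  (3,5): δ = 50.92°  ✓
  (3,6): δ = 5.72°  ✓
  (4,5): δ = 129.61°  ·
  (4,6): δ = 84.41°  ·
  (5,6): δ = 134.80°  ·
antipodal pairs: 9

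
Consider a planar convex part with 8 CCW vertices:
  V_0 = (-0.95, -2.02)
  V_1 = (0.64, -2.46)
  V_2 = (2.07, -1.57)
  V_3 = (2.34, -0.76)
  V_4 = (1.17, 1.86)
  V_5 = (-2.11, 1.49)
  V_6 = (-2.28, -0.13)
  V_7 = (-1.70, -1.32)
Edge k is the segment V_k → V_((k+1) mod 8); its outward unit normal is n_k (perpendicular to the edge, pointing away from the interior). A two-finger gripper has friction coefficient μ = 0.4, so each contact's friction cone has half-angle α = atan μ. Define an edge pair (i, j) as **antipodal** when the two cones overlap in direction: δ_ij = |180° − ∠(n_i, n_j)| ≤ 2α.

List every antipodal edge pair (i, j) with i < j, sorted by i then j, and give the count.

count = 6; pairs: (0,4), (1,4), (2,5), (3,5), (3,6), (3,7)

α = atan 0.4 = 21.80°;  2α = 43.60°
n_0 = (-0.2667, -0.9638)
n_1 = (+0.5284, -0.8490)
n_2 = (+0.9487, -0.3162)
n_3 = (+0.9131, +0.4078)
n_4 = (-0.1121, +0.9937)
n_5 = (-0.9945, +0.1044)
n_6 = (-0.8989, -0.4381)
n_7 = (-0.6823, -0.7311)
  (0,1): δ = 132.63°  ·
  (0,2): δ = 92.97°  ·
  (0,3): δ = 50.47°  ·
  (0,4): δ = 21.90°  ✓
  (0,5): δ = 99.48°  ·
  (0,6): δ = 131.45°  ·
  (0,7): δ = 152.44°  ·
  (1,2): δ = 140.33°  ·
  (1,3): δ = 97.83°  ·
  (1,4): δ = 25.46°  ✓
  (1,5): δ = 52.11°  ·
  (1,6): δ = 84.09°  ·
  (1,7): δ = 105.08°  ·
  (2,3): δ = 137.50°  ·
  (2,4): δ = 65.13°  ·
  (2,5): δ = 12.44°  ✓
  (2,6): δ = 44.42°  ·
  (2,7): δ = 65.41°  ·
  (3,4): δ = 107.63°  ·
  (3,5): δ = 30.05°  ✓
  (3,6): δ = 1.92°  ✓
  (3,7): δ = 22.91°  ✓
  (4,5): δ = 102.43°  ·
  (4,6): δ = 70.45°  ·
  (4,7): δ = 49.46°  ·
  (5,6): δ = 148.03°  ·
  (5,7): δ = 127.03°  ·
  (6,7): δ = 159.01°  ·
antipodal pairs: 6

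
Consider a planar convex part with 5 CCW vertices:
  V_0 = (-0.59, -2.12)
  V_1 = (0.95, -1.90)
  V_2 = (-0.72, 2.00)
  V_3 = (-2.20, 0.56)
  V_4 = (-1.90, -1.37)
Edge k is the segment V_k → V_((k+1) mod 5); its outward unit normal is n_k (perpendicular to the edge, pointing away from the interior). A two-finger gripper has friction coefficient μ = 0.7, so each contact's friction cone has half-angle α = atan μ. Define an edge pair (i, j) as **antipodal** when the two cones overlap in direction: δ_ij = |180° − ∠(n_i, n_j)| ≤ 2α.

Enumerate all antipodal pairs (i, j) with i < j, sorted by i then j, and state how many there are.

α = atan 0.7 = 34.99°;  2α = 69.98°
n_0 = (+0.1414, -0.9899)
n_1 = (+0.9193, +0.3936)
n_2 = (-0.6974, +0.7167)
n_3 = (-0.9881, -0.1536)
n_4 = (-0.4969, -0.8678)
  (0,1): δ = 74.95°  ·
  (0,2): δ = 36.09°  ✓
  (0,3): δ = 90.71°  ·
  (0,4): δ = 142.08°  ·
  (1,2): δ = 68.97°  ✓
  (1,3): δ = 14.35°  ✓
  (1,4): δ = 37.03°  ✓
  (2,3): δ = 125.38°  ·
  (2,4): δ = 74.01°  ·
  (3,4): δ = 128.63°  ·
antipodal pairs: 4

count = 4; pairs: (0,2), (1,2), (1,3), (1,4)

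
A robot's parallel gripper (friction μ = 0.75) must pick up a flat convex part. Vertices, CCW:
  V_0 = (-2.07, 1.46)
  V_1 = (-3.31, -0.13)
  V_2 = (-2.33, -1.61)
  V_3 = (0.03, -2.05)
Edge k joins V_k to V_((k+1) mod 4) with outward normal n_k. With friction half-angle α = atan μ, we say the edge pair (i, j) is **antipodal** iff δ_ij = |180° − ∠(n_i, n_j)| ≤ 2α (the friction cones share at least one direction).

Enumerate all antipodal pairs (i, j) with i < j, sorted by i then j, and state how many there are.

α = atan 0.75 = 36.87°;  2α = 73.74°
n_0 = (-0.7886, +0.6150)
n_1 = (-0.8338, -0.5521)
n_2 = (-0.1833, -0.9831)
n_3 = (+0.8581, +0.5134)
  (0,1): δ = 108.54°  ·
  (0,2): δ = 62.61°  ✓
  (0,3): δ = 68.84°  ✓
  (1,2): δ = 134.07°  ·
  (1,3): δ = 2.62°  ✓
  (2,3): δ = 48.55°  ✓
antipodal pairs: 4

count = 4; pairs: (0,2), (0,3), (1,3), (2,3)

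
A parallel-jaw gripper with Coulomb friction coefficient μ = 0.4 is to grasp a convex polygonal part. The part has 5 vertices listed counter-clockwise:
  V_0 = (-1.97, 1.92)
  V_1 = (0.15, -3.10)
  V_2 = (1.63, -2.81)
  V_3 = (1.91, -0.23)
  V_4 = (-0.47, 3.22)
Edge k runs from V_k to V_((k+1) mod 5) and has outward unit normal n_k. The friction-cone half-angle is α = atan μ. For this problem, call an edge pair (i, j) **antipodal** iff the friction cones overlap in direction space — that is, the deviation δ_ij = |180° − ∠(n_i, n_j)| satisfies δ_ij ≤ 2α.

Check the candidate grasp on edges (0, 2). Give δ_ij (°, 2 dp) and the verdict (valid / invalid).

α = atan 0.4 = 21.80°;  2α = 43.60°
edge 0: e_0 = (+2.12, -5.02);  n_0 = (-0.9212, -0.3890)
edge 2: e_2 = (+0.28, +2.58);  n_2 = (+0.9942, -0.1079)
∠(n_0, n_2) = 150.91°
δ = |180° − 150.91°| = 29.09°
29.09° ≤ 2α = 43.60°  →  valid

δ = 29.09°, valid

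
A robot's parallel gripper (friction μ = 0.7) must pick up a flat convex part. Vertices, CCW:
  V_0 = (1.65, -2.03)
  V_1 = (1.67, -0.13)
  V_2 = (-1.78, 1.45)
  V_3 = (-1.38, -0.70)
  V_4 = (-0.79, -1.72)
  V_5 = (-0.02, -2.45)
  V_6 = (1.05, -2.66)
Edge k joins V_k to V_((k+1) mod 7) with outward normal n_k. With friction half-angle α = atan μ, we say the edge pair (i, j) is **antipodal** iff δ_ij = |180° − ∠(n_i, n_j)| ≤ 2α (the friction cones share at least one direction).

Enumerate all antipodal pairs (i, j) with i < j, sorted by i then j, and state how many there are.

count = 8; pairs: (0,2), (0,3), (0,4), (1,2), (1,3), (1,4), (1,5), (2,6)

α = atan 0.7 = 34.99°;  2α = 69.98°
n_0 = (+0.9999, -0.0105)
n_1 = (+0.4164, +0.9092)
n_2 = (-0.9831, -0.1829)
n_3 = (-0.8656, -0.5007)
n_4 = (-0.6880, -0.7257)
n_5 = (-0.1926, -0.9813)
n_6 = (+0.7241, -0.6897)
  (0,1): δ = 114.00°  ·
  (0,2): δ = 11.14°  ✓
  (0,3): δ = 30.65°  ✓
  (0,4): δ = 47.13°  ✓
  (0,5): δ = 79.50°  ·
  (0,6): δ = 137.00°  ·
  (1,2): δ = 54.85°  ✓
  (1,3): δ = 35.35°  ✓
  (1,4): δ = 18.87°  ✓
  (1,5): δ = 13.50°  ✓
  (1,6): δ = 71.00°  ·
  (2,3): δ = 160.49°  ·
  (2,4): δ = 144.01°  ·
  (2,5): δ = 111.64°  ·
  (2,6): δ = 54.14°  ✓
  (3,4): δ = 163.52°  ·
  (3,5): δ = 131.15°  ·
  (3,6): δ = 73.65°  ·
  (4,5): δ = 147.63°  ·
  (4,6): δ = 90.13°  ·
  (5,6): δ = 122.50°  ·
antipodal pairs: 8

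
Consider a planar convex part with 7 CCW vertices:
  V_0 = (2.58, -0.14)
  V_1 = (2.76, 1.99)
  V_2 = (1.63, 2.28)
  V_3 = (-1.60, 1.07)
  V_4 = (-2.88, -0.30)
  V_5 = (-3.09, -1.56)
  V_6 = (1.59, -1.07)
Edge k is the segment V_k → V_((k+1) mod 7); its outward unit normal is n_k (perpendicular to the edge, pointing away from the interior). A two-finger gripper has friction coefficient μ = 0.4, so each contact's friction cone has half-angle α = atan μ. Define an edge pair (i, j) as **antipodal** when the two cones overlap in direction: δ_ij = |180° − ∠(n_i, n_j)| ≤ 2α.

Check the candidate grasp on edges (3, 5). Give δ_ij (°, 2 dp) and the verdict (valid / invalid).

δ = 40.97°, valid

α = atan 0.4 = 21.80°;  2α = 43.60°
edge 3: e_3 = (-1.28, -1.37);  n_3 = (-0.7307, +0.6827)
edge 5: e_5 = (+4.68, +0.49);  n_5 = (+0.1041, -0.9946)
∠(n_3, n_5) = 139.03°
δ = |180° − 139.03°| = 40.97°
40.97° ≤ 2α = 43.60°  →  valid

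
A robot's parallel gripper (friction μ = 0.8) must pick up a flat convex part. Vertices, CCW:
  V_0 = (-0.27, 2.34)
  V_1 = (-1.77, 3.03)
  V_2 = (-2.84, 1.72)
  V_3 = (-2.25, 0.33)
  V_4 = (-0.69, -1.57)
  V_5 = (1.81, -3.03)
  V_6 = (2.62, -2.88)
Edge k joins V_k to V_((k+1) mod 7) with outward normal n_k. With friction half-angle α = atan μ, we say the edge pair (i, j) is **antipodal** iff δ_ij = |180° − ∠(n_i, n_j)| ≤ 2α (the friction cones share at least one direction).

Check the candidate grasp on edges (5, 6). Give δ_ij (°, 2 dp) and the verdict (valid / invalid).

δ = 71.52°, valid

α = atan 0.8 = 38.66°;  2α = 77.32°
edge 5: e_5 = (+0.81, +0.15);  n_5 = (+0.1821, -0.9833)
edge 6: e_6 = (-2.89, +5.22);  n_6 = (+0.8749, +0.4844)
∠(n_5, n_6) = 108.48°
δ = |180° − 108.48°| = 71.52°
71.52° ≤ 2α = 77.32°  →  valid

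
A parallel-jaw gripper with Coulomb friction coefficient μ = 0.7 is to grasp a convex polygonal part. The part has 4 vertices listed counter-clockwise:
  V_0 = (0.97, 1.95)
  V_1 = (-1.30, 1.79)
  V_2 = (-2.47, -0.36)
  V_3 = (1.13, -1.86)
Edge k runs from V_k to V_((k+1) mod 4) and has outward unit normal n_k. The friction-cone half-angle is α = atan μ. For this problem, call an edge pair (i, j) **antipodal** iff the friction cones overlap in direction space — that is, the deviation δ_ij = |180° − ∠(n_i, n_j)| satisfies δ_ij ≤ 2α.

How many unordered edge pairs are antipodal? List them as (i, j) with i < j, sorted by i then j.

α = atan 0.7 = 34.99°;  2α = 69.98°
n_0 = (-0.0703, +0.9975)
n_1 = (-0.8784, +0.4780)
n_2 = (-0.3846, -0.9231)
n_3 = (+0.9991, +0.0420)
  (0,1): δ = 122.59°  ·
  (0,2): δ = 26.65°  ✓
  (0,3): δ = 88.37°  ·
  (1,2): δ = 84.07°  ·
  (1,3): δ = 30.96°  ✓
  (2,3): δ = 64.98°  ✓
antipodal pairs: 3

count = 3; pairs: (0,2), (1,3), (2,3)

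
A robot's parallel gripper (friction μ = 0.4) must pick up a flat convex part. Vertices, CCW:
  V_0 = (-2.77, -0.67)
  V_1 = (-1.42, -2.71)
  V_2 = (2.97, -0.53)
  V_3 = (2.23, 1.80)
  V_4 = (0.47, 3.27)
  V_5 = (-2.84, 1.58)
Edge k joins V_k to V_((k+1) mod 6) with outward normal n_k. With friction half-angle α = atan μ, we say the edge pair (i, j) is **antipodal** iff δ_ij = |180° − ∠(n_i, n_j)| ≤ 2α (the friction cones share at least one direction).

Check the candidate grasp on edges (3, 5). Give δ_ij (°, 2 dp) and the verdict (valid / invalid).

δ = 48.35°, invalid

α = atan 0.4 = 21.80°;  2α = 43.60°
edge 3: e_3 = (-1.76, +1.47);  n_3 = (+0.6410, +0.7675)
edge 5: e_5 = (+0.07, -2.25);  n_5 = (-0.9995, -0.0311)
∠(n_3, n_5) = 131.65°
δ = |180° − 131.65°| = 48.35°
48.35° > 2α = 43.60°  →  invalid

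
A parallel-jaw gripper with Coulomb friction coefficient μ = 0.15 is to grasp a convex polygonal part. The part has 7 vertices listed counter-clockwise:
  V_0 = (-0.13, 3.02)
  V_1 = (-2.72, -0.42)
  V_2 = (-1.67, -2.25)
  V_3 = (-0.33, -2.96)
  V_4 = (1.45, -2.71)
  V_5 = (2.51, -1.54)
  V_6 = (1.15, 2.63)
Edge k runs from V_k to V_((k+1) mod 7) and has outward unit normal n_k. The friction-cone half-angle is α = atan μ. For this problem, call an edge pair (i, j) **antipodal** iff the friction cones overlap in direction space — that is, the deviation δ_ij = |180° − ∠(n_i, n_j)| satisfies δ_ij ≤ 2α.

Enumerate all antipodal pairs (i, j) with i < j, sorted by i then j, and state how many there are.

α = atan 0.15 = 8.53°;  2α = 17.06°
n_0 = (-0.7989, +0.6015)
n_1 = (-0.8674, -0.4977)
n_2 = (-0.4682, -0.8836)
n_3 = (+0.1391, -0.9903)
n_4 = (+0.7411, -0.6714)
n_5 = (+0.9507, +0.3101)
n_6 = (+0.2915, +0.9566)
  (0,1): δ = 113.18°  ·
  (0,2): δ = 80.94°  ·
  (0,3): δ = 45.03°  ·
  (0,4): δ = 5.20°  ✓
  (0,5): δ = 55.04°  ·
  (0,6): δ = 110.03°  ·
  (1,2): δ = 147.76°  ·
  (1,3): δ = 111.85°  ·
  (1,4): δ = 72.02°  ·
  (1,5): δ = 11.78°  ✓
  (1,6): δ = 43.21°  ·
  (2,3): δ = 144.09°  ·
  (2,4): δ = 104.26°  ·
  (2,5): δ = 44.02°  ·
  (2,6): δ = 10.97°  ✓
  (3,4): δ = 140.17°  ·
  (3,5): δ = 79.93°  ·
  (3,6): δ = 24.94°  ·
  (4,5): δ = 119.76°  ·
  (4,6): δ = 64.77°  ·
  (5,6): δ = 125.01°  ·
antipodal pairs: 3

count = 3; pairs: (0,4), (1,5), (2,6)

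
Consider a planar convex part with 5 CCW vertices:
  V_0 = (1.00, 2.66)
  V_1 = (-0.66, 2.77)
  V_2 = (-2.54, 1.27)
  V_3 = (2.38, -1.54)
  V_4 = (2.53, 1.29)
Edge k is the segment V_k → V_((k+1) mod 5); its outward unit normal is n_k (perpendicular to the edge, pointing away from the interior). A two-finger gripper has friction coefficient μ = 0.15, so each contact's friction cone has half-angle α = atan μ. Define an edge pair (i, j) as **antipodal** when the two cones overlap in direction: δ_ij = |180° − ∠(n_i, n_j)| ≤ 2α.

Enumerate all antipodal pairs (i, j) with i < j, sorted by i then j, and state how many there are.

count = 1; pairs: (2,4)

α = atan 0.15 = 8.53°;  2α = 17.06°
n_0 = (+0.0661, +0.9978)
n_1 = (-0.6237, +0.7817)
n_2 = (-0.4959, -0.8684)
n_3 = (+0.9986, -0.0529)
n_4 = (+0.6671, +0.7450)
  (0,1): δ = 137.62°  ·
  (0,2): δ = 25.94°  ·
  (0,3): δ = 90.76°  ·
  (0,4): δ = 141.95°  ·
  (1,2): δ = 68.32°  ·
  (1,3): δ = 48.38°  ·
  (1,4): δ = 99.57°  ·
  (2,3): δ = 63.30°  ·
  (2,4): δ = 12.11°  ✓
  (3,4): δ = 128.81°  ·
antipodal pairs: 1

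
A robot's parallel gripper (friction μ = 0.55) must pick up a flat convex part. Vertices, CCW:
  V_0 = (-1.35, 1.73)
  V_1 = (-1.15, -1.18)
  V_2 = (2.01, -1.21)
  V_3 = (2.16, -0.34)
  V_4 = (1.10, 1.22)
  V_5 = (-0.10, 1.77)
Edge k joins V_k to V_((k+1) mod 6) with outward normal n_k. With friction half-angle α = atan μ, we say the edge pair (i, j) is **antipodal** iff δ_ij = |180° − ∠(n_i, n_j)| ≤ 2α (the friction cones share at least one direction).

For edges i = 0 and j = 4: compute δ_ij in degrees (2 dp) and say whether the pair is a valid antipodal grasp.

α = atan 0.55 = 28.81°;  2α = 57.62°
edge 0: e_0 = (+0.20, -2.91);  n_0 = (-0.9976, -0.0686)
edge 4: e_4 = (-1.20, +0.55);  n_4 = (+0.4167, +0.9091)
∠(n_0, n_4) = 118.56°
δ = |180° − 118.56°| = 61.44°
61.44° > 2α = 57.62°  →  invalid

δ = 61.44°, invalid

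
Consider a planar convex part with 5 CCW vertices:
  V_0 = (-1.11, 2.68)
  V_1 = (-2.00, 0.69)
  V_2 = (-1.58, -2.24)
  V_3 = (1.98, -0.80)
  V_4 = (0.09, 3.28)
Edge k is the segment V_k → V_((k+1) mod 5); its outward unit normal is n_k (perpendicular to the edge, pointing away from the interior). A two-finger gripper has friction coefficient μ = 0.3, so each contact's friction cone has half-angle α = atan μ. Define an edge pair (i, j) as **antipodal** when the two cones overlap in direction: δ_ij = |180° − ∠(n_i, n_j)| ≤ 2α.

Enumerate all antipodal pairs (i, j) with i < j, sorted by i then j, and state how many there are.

count = 2; pairs: (1,3), (2,4)

α = atan 0.3 = 16.70°;  2α = 33.40°
n_0 = (-0.9129, +0.4083)
n_1 = (-0.9899, -0.1419)
n_2 = (+0.3750, -0.9270)
n_3 = (+0.9074, +0.4203)
n_4 = (-0.4472, +0.8944)
  (0,1): δ = 147.75°  ·
  (0,2): δ = 43.88°  ·
  (0,3): δ = 48.95°  ·
  (0,4): δ = 140.66°  ·
  (1,2): δ = 76.13°  ·
  (1,3): δ = 16.70°  ✓
  (1,4): δ = 108.41°  ·
  (2,3): δ = 87.17°  ·
  (2,4): δ = 4.54°  ✓
  (3,4): δ = 88.29°  ·
antipodal pairs: 2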